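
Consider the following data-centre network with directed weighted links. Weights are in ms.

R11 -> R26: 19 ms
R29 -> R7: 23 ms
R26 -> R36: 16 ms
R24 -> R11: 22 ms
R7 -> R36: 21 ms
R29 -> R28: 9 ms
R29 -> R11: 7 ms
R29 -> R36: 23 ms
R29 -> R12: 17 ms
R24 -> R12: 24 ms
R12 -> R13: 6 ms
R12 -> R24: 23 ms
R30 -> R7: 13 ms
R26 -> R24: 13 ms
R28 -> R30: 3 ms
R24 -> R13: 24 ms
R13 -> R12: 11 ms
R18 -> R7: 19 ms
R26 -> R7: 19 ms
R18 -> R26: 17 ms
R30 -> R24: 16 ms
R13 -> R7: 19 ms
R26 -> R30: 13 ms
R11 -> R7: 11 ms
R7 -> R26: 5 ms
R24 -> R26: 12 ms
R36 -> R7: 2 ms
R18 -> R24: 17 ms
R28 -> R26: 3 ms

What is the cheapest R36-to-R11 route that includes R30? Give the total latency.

58 ms

Shortest R36→R30: R36–R7–R26–R30 = 20
Shortest R30→R11: R30–R24–R11 = 38
Total via R30: 20 + 38 = 58 ms.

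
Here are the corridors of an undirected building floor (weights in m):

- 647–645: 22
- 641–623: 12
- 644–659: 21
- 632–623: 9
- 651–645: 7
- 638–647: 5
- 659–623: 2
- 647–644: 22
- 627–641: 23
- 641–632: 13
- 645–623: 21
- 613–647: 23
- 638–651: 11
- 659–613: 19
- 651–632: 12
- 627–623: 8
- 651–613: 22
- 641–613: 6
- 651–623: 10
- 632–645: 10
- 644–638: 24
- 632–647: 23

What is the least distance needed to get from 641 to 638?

33 m

Candidate routes:
641 → 613 → 647 → 638: 6+23+5 = 34
641 → 623 → 651 → 638: 12+10+11 = 33
Cheapest is 641 → 623 → 651 → 638 at 33 m.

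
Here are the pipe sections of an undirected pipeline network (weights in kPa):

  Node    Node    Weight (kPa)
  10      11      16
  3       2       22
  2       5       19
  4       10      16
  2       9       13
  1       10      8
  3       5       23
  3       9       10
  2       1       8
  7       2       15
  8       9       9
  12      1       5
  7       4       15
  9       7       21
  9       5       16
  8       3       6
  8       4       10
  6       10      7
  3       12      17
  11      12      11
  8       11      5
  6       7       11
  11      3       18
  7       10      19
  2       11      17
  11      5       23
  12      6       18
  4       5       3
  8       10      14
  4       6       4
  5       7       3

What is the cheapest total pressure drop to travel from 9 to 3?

Shortest distances from 9:
9: 0
8: 9  (via 9)
3: 10  (via 9)
Shortest route: 9–3 = 10 kPa.

10 kPa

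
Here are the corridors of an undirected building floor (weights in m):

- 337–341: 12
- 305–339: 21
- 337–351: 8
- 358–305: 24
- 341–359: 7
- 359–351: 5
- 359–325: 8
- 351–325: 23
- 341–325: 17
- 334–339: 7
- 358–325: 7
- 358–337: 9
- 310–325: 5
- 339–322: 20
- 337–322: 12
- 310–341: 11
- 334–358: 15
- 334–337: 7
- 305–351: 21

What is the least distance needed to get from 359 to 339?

27 m

Compare a few routes:
359–341–337–334–339: 7+12+7+7 = 33
359–351–337–334–339: 5+8+7+7 = 27
The minimum is 27 m via 359–351–337–334–339.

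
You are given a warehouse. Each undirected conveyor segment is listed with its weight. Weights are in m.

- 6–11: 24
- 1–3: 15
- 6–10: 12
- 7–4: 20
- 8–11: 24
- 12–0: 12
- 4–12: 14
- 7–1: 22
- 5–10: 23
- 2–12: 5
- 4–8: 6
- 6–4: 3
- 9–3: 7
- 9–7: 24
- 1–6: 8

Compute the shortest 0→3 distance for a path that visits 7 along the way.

Best 0 to 7: 0 → 12 → 4 → 7 costing 46
Best 7 to 3: 7 → 9 → 3 costing 31
Total via 7: 46 + 31 = 77 m.

77 m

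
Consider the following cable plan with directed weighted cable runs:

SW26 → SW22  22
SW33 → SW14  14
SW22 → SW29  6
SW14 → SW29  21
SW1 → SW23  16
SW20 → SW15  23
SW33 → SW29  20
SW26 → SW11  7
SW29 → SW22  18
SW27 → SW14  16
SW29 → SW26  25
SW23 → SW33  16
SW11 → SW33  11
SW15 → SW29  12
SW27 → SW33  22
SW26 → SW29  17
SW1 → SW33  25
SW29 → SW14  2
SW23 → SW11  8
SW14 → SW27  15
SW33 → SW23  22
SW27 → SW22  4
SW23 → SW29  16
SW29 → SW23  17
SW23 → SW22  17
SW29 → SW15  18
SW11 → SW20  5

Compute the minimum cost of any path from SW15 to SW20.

42

Compare a few routes:
SW15 → SW29 → SW23 → SW11 → SW20: 12+17+8+5 = 42
SW15 → SW29 → SW26 → SW11 → SW20: 12+25+7+5 = 49
Cheapest is SW15 → SW29 → SW23 → SW11 → SW20 at 42.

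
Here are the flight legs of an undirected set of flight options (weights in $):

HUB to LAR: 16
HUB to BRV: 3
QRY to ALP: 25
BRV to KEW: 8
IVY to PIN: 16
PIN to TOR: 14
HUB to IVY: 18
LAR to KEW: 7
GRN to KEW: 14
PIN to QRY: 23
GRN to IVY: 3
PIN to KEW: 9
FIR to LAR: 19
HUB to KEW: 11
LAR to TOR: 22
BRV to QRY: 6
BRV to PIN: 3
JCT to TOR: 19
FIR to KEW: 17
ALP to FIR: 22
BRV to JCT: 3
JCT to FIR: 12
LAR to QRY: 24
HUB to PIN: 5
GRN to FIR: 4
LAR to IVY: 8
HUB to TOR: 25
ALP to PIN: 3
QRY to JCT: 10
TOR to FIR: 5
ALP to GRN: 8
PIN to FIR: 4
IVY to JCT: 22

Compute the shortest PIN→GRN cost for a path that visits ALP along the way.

$11

Best PIN to ALP: PIN → ALP costing 3
Shortest ALP→GRN: ALP → GRN = 8
Total via ALP: 3 + 8 = $11.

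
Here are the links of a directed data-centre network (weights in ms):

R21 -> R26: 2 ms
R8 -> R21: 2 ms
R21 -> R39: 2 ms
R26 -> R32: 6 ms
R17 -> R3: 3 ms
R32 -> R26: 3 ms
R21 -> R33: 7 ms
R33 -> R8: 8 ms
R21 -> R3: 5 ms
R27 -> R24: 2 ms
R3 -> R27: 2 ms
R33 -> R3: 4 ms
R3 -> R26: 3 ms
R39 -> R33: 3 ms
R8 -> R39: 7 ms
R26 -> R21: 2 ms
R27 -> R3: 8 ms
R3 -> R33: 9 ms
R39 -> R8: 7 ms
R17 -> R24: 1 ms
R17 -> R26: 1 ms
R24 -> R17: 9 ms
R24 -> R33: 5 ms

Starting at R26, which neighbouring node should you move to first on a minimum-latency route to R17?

R21

Enumerating some paths:
R26–R21–R33–R3–R27–R24–R17: 2+7+4+2+2+9 = 26
R26–R21–R39–R33–R3–R27–R24–R17: 2+2+3+4+2+2+9 = 24
R26–R21–R3–R27–R24–R17: 2+5+2+2+9 = 20
Cheapest is R26–R21–R3–R27–R24–R17 at 20 ms.
So from R26 the first move is to R21.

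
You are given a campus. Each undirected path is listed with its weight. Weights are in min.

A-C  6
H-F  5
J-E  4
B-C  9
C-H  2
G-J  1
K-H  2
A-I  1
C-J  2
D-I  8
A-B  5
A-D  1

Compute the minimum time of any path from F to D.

Shortest distances from F:
F: 0
H: 5  (via F)
C: 7  (via H)
K: 7  (via H)
J: 9  (via C)
G: 10  (via J)
A: 13  (via C)
E: 13  (via J)
D: 14  (via A)
Shortest route: F–H–C–A–D = 14 min.

14 min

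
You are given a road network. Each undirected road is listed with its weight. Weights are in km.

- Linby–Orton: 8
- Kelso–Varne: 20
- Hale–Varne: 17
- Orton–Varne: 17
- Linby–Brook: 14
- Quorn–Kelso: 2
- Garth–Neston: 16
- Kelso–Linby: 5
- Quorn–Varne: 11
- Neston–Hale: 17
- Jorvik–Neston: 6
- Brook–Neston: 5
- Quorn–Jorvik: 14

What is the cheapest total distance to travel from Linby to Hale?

Settle nodes by increasing distance from Linby:
Linby: 0
Kelso: 5  (via Linby)
Quorn: 7  (via Kelso)
Orton: 8  (via Linby)
Brook: 14  (via Linby)
Varne: 18  (via Quorn)
Neston: 19  (via Brook)
Jorvik: 21  (via Quorn)
Hale: 35  (via Varne)
Shortest route: Linby–Kelso–Quorn–Varne–Hale = 35 km.

35 km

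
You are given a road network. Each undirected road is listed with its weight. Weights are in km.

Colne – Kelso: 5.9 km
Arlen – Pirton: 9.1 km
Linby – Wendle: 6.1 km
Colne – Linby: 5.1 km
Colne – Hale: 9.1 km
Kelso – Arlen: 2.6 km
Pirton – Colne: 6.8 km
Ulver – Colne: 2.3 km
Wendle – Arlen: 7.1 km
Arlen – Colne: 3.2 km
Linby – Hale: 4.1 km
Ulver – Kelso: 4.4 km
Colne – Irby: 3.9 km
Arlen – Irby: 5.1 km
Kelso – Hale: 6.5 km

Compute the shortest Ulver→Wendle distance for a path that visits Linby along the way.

13.5 km

Shortest Ulver→Linby: Ulver → Colne → Linby = 7.4
Best Linby to Wendle: Linby → Wendle costing 6.1
Total via Linby: 7.4 + 6.1 = 13.5 km.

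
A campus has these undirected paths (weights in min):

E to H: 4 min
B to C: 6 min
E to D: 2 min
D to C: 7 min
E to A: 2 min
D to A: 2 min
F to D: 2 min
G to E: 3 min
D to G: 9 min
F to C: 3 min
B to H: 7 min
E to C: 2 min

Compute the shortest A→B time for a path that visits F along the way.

13 min

Shortest A→F: A–D–F = 4
Best F to B: F–C–B costing 9
Total via F: 4 + 9 = 13 min.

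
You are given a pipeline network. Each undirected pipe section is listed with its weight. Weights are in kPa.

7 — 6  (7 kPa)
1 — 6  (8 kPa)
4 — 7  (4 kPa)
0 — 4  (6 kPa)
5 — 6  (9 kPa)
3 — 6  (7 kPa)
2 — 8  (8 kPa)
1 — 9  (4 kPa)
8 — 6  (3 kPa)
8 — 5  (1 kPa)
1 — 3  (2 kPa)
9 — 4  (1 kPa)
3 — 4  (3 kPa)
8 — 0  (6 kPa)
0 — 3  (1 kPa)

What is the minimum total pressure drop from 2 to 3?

15 kPa

Compare a few routes:
2–8–6–3: 8+3+7 = 18
2–8–0–3: 8+6+1 = 15
Cheapest is 2–8–0–3 at 15 kPa.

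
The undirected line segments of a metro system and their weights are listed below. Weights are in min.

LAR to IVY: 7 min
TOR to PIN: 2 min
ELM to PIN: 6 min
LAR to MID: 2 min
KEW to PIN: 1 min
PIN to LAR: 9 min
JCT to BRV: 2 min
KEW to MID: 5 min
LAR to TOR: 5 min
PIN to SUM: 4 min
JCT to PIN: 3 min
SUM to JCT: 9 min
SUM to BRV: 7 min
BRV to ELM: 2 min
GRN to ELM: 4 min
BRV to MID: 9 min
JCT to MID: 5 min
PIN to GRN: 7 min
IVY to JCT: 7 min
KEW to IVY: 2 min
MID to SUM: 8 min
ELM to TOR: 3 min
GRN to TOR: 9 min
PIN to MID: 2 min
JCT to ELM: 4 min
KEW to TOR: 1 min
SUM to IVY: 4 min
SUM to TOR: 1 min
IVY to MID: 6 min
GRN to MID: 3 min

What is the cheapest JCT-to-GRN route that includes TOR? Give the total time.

Best JCT to TOR: JCT → PIN → TOR costing 5
Best TOR to GRN: TOR → ELM → GRN costing 7
Total via TOR: 5 + 7 = 12 min.

12 min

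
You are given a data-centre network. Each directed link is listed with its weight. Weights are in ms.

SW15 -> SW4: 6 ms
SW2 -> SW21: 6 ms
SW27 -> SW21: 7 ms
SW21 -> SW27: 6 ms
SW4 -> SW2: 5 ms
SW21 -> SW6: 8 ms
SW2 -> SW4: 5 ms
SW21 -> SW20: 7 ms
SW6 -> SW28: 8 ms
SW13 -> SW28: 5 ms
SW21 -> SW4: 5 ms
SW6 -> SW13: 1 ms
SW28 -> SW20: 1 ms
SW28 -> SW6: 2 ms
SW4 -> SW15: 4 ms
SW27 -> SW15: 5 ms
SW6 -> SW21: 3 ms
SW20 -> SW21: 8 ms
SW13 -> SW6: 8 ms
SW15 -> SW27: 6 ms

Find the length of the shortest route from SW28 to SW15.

14 ms

Candidate routes:
SW28 → SW6 → SW21 → SW4 → SW15: 2+3+5+4 = 14
SW28 → SW6 → SW21 → SW27 → SW15: 2+3+6+5 = 16
Cheapest is SW28 → SW6 → SW21 → SW4 → SW15 at 14 ms.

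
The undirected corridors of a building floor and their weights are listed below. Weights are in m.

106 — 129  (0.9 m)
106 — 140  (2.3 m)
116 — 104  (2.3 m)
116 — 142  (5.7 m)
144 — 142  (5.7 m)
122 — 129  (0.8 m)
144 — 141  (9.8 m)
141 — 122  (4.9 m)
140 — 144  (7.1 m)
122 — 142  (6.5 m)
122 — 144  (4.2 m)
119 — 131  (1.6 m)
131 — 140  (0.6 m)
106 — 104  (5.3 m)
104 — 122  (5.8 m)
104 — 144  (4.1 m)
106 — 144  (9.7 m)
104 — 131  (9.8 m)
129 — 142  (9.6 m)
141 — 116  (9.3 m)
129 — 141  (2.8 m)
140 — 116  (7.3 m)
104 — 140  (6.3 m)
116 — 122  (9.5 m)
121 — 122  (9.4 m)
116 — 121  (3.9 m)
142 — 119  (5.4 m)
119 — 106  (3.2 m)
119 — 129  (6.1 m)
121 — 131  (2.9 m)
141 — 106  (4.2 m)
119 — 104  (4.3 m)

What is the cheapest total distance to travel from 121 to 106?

5.8 m

Shortest distances from 121:
121: 0
131: 2.9  (via 121)
140: 3.5  (via 131)
116: 3.9  (via 121)
119: 4.5  (via 131)
106: 5.8  (via 140)
Shortest route: 121–131–140–106 = 5.8 m.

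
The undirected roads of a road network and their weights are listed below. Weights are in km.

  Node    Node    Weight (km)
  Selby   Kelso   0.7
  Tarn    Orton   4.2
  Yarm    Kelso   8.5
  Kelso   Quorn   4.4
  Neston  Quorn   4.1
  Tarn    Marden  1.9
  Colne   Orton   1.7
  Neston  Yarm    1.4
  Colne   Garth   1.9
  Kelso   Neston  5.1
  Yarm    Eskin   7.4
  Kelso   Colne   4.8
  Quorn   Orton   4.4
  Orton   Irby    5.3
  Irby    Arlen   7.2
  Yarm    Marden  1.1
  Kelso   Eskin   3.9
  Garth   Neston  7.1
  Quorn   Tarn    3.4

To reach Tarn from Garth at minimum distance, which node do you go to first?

Colne

Compare a few routes:
Garth → Colne → Orton → Tarn: 1.9+1.7+4.2 = 7.8
Garth → Neston → Yarm → Marden → Tarn: 7.1+1.4+1.1+1.9 = 11.5
Garth → Colne → Orton → Quorn → Tarn: 1.9+1.7+4.4+3.4 = 11.4
The minimum is 7.8 km via Garth → Colne → Orton → Tarn.
So from Garth the first move is to Colne.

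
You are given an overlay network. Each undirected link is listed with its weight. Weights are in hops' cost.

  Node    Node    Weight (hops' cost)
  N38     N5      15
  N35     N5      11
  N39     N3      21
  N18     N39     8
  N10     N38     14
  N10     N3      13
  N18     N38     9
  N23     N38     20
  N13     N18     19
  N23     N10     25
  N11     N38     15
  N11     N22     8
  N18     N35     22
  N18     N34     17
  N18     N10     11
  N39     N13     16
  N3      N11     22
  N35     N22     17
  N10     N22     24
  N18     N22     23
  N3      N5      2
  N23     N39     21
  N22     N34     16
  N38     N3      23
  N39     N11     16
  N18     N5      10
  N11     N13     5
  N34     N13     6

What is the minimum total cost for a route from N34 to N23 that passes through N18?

46 hops' cost

Best N34 to N18: N34–N18 costing 17
Best N18 to N23: N18–N39–N23 costing 29
Total via N18: 17 + 29 = 46 hops' cost.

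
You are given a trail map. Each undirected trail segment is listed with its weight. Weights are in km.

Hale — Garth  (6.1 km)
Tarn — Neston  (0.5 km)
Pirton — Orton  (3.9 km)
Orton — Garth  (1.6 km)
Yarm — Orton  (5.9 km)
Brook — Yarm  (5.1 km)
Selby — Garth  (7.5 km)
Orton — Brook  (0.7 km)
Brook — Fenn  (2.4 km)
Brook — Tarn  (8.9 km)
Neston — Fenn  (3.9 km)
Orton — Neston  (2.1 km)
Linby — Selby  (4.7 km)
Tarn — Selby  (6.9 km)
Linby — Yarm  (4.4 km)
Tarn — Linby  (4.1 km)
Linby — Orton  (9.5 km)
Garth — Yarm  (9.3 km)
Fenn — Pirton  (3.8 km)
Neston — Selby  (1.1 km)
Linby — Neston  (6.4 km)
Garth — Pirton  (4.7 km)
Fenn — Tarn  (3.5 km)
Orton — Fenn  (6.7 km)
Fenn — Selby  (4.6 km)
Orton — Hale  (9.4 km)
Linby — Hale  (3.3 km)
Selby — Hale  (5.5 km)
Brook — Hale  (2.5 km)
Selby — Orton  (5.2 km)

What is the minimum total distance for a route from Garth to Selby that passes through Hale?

10.3 km

Best Garth to Hale: Garth–Orton–Brook–Hale costing 4.8
Shortest Hale→Selby: Hale–Selby = 5.5
Total via Hale: 4.8 + 5.5 = 10.3 km.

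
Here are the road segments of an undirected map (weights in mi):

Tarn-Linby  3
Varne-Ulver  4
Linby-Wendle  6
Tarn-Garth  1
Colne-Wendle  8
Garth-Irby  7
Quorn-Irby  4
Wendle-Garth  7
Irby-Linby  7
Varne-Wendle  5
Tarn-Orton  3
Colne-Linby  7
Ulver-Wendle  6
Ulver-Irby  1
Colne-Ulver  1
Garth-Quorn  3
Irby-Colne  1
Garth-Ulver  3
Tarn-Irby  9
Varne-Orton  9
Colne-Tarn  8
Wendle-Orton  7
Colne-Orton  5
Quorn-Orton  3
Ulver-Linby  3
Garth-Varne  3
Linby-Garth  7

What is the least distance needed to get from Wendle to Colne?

7 mi

Candidate routes:
Wendle → Ulver → Irby → Colne: 6+1+1 = 8
Wendle → Ulver → Colne: 6+1 = 7
Wendle → Colne: 8 = 8
The minimum is 7 mi via Wendle → Ulver → Colne.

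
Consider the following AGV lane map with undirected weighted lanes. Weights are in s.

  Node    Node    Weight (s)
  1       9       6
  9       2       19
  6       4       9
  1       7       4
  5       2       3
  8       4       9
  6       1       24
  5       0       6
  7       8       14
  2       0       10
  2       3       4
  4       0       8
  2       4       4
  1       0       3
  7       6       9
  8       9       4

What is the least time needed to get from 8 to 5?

Settle nodes by increasing distance from 8:
8: 0
9: 4  (via 8)
4: 9  (via 8)
1: 10  (via 9)
0: 13  (via 1)
2: 13  (via 4)
7: 14  (via 8)
5: 16  (via 2)
Shortest route: 8–4–2–5 = 16 s.

16 s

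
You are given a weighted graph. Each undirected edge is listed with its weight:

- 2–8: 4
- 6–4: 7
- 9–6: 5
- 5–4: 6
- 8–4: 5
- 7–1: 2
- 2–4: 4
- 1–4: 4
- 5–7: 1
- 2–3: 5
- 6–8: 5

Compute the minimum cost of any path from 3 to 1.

Compare a few routes:
3–2–8–4–5–7–1: 5+4+5+6+1+2 = 23
3–2–8–4–1: 5+4+5+4 = 18
3–2–4–1: 5+4+4 = 13
3–2–4–5–7–1: 5+4+6+1+2 = 18
The minimum is 13 via 3–2–4–1.

13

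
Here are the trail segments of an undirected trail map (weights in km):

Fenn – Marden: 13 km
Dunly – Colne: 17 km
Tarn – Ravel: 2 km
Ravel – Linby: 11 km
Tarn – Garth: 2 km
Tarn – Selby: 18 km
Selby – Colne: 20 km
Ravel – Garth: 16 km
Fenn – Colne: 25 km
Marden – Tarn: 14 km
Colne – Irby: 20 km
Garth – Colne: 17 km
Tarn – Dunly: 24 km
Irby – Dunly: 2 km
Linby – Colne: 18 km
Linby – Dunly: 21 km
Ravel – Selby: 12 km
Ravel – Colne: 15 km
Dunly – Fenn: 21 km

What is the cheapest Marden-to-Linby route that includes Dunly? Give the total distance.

Shortest Marden→Dunly: Marden–Fenn–Dunly = 34
Best Dunly to Linby: Dunly–Linby costing 21
Total via Dunly: 34 + 21 = 55 km.

55 km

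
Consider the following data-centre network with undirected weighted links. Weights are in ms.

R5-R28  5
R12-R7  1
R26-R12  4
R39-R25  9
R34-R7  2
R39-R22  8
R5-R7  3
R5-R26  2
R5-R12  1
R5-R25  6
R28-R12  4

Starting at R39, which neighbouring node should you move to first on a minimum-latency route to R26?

R25

Enumerating some paths:
R39 → R25 → R5 → R7 → R12 → R26: 9+6+3+1+4 = 23
R39 → R25 → R5 → R26: 9+6+2 = 17
R39 → R25 → R5 → R12 → R26: 9+6+1+4 = 20
The minimum is 17 ms via R39 → R25 → R5 → R26.
So from R39 the first move is to R25.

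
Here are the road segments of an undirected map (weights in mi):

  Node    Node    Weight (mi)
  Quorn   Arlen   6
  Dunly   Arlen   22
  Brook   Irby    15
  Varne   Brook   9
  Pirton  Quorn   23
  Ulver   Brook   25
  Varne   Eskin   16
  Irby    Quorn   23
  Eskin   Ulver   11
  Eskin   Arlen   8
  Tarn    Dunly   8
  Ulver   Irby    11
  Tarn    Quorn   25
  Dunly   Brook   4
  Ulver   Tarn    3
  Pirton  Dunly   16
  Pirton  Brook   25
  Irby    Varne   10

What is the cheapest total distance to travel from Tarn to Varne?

Running Dijkstra from Tarn:
Tarn: 0
Ulver: 3  (via Tarn)
Dunly: 8  (via Tarn)
Brook: 12  (via Dunly)
Irby: 14  (via Ulver)
Eskin: 14  (via Ulver)
Varne: 21  (via Brook)
Shortest route: Tarn → Dunly → Brook → Varne = 21 mi.

21 mi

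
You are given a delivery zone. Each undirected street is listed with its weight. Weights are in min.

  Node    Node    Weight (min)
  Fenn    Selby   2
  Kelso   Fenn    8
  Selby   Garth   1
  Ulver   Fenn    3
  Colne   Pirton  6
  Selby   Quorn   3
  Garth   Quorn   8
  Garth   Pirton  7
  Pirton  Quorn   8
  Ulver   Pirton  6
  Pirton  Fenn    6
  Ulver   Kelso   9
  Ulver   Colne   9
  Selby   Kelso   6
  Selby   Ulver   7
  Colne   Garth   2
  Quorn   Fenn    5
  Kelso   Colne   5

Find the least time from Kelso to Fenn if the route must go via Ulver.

Shortest Kelso→Ulver: Kelso–Ulver = 9
Best Ulver to Fenn: Ulver–Fenn costing 3
Total via Ulver: 9 + 3 = 12 min.

12 min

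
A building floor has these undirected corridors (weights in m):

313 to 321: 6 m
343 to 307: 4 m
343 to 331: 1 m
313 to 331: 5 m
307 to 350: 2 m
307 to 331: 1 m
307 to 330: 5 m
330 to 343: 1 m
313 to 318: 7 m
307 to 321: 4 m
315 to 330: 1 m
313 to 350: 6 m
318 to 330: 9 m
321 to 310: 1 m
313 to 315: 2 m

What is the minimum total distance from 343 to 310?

Candidate routes:
343 → 307 → 321 → 310: 4+4+1 = 9
343 → 330 → 315 → 313 → 321 → 310: 1+1+2+6+1 = 11
343 → 331 → 307 → 321 → 310: 1+1+4+1 = 7
343 → 330 → 307 → 321 → 310: 1+5+4+1 = 11
The minimum is 7 m via 343 → 331 → 307 → 321 → 310.

7 m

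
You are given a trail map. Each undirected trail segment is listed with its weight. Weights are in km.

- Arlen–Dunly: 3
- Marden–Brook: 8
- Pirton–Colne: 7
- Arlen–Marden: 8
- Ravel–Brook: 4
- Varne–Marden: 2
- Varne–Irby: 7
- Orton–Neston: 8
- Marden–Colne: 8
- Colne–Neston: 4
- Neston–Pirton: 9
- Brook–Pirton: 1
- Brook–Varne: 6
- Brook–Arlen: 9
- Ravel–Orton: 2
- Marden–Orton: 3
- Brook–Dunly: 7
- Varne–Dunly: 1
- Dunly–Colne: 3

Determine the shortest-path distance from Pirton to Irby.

14 km

Enumerating some paths:
Pirton–Colne–Dunly–Varne–Irby: 7+3+1+7 = 18
Pirton–Brook–Marden–Varne–Irby: 1+8+2+7 = 18
Pirton–Brook–Varne–Irby: 1+6+7 = 14
Pirton–Brook–Dunly–Varne–Irby: 1+7+1+7 = 16
Cheapest is Pirton–Brook–Varne–Irby at 14 km.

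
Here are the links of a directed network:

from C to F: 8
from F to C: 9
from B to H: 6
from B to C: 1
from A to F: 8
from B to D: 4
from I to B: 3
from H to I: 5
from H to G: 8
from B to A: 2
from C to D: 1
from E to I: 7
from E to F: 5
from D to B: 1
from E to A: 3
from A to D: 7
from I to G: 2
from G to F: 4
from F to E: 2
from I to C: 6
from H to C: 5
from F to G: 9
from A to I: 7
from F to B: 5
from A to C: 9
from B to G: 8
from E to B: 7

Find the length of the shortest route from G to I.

Compare a few routes:
G - F - E - A - I: 4+2+3+7 = 16
G - F - E - I: 4+2+7 = 13
G - F - B - A - I: 4+5+2+7 = 18
The minimum is 13 via G - F - E - I.

13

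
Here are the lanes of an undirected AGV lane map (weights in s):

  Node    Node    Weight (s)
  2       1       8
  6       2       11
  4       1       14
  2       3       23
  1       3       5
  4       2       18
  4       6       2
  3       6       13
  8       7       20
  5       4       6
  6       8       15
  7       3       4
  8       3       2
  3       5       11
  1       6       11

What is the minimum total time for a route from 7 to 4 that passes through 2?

30 s

Best 7 to 2: 7 → 3 → 1 → 2 costing 17
Best 2 to 4: 2 → 6 → 4 costing 13
Total via 2: 17 + 13 = 30 s.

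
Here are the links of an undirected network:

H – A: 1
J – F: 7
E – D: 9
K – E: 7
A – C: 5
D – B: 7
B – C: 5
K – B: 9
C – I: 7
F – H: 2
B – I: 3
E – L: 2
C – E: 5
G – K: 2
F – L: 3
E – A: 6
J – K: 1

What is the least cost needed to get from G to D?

Enumerating some paths:
G - K - J - F - L - E - D: 2+1+7+3+2+9 = 24
G - K - E - D: 2+7+9 = 18
Cheapest is G - K - E - D at 18.

18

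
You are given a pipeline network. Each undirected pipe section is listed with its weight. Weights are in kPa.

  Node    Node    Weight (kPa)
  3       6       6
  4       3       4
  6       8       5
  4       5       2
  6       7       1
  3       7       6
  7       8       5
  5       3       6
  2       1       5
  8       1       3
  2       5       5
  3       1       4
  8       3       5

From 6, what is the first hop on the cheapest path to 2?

8

Compare a few routes:
6 - 8 - 1 - 2: 5+3+5 = 13
6 - 7 - 8 - 1 - 2: 1+5+3+5 = 14
6 - 3 - 1 - 2: 6+4+5 = 15
The minimum is 13 kPa via 6 - 8 - 1 - 2.
So from 6 the first move is to 8.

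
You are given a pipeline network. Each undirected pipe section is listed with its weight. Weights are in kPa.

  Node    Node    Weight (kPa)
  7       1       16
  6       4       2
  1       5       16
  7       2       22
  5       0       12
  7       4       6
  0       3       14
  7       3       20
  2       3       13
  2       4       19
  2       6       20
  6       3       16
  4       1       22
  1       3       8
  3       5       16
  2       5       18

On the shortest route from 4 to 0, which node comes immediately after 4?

6

Compare a few routes:
4–7–3–0: 6+20+14 = 40
4–7–1–3–0: 6+16+8+14 = 44
4–1–3–0: 22+8+14 = 44
4–6–3–0: 2+16+14 = 32
Cheapest is 4–6–3–0 at 32 kPa.
So from 4 the first move is to 6.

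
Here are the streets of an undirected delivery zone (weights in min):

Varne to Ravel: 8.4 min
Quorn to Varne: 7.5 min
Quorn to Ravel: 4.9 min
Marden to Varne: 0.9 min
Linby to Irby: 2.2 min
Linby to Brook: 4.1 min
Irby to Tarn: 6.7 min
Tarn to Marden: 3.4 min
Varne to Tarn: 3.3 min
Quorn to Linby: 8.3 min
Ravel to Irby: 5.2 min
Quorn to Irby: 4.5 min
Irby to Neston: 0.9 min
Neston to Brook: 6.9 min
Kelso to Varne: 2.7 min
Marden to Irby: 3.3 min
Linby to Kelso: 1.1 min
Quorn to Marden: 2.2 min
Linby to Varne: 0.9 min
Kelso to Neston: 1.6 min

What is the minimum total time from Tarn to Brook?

Compare a few routes:
Tarn–Marden–Varne–Linby–Brook: 3.4+0.9+0.9+4.1 = 9.3
Tarn–Varne–Linby–Brook: 3.3+0.9+4.1 = 8.3
Cheapest is Tarn–Varne–Linby–Brook at 8.3 min.

8.3 min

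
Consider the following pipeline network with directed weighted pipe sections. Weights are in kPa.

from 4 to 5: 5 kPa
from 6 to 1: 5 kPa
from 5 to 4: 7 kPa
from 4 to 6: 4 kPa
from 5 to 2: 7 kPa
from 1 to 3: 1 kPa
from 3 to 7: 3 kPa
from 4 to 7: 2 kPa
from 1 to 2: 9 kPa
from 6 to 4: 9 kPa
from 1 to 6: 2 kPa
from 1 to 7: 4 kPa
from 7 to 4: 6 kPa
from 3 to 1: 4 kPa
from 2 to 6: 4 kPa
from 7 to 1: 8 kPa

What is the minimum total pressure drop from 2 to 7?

13 kPa

Enumerating some paths:
2–6–1–7: 4+5+4 = 13
2–6–4–7: 4+9+2 = 15
The minimum is 13 kPa via 2–6–1–7.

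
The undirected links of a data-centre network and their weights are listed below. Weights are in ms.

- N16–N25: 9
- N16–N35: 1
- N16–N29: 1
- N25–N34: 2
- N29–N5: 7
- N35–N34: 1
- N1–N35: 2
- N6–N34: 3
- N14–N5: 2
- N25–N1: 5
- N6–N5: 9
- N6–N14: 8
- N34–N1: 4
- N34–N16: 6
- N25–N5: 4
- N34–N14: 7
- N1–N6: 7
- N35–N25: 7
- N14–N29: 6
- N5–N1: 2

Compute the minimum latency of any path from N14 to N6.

8 ms

Shortest distances from N14:
N14: 0
N5: 2  (via N14)
N1: 4  (via N5)
N35: 6  (via N1)
N29: 6  (via N14)
N25: 6  (via N5)
N34: 7  (via N14)
N16: 7  (via N35)
N6: 8  (via N14)
Shortest route: N14–N6 = 8 ms.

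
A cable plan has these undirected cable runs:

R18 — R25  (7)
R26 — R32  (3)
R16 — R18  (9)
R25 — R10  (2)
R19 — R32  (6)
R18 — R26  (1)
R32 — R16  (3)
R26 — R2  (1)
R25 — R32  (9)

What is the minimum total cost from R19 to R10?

17

Enumerating some paths:
R19 → R32 → R26 → R18 → R25 → R10: 6+3+1+7+2 = 19
R19 → R32 → R25 → R10: 6+9+2 = 17
The minimum is 17 via R19 → R32 → R25 → R10.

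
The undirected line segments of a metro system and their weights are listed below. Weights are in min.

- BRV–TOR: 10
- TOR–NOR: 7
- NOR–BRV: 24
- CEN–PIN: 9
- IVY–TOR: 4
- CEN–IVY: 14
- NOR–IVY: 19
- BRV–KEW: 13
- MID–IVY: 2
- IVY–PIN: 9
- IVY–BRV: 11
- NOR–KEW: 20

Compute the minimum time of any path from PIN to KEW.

33 min

Candidate routes:
PIN–IVY–TOR–BRV–KEW: 9+4+10+13 = 36
PIN–IVY–BRV–KEW: 9+11+13 = 33
PIN–IVY–TOR–NOR–KEW: 9+4+7+20 = 40
Cheapest is PIN–IVY–BRV–KEW at 33 min.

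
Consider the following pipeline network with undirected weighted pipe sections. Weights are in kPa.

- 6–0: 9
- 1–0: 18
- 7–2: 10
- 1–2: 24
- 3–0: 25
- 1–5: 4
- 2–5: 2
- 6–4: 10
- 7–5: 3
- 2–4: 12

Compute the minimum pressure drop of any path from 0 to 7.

Running Dijkstra from 0:
0: 0
6: 9  (via 0)
1: 18  (via 0)
4: 19  (via 6)
5: 22  (via 1)
2: 24  (via 5)
3: 25  (via 0)
7: 25  (via 5)
Shortest route: 0–1–5–7 = 25 kPa.

25 kPa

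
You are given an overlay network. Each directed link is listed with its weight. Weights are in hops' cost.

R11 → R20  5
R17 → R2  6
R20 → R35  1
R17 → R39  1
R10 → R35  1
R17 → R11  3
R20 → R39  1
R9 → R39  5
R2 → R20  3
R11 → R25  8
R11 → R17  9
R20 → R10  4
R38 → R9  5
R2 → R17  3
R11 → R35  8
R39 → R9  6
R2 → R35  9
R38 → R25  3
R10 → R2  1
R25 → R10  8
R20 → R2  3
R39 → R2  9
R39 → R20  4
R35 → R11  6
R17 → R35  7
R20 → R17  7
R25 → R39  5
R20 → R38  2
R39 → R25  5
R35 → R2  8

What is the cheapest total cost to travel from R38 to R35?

12 hops' cost

Enumerating some paths:
R38 - R25 - R39 - R20 - R35: 3+5+4+1 = 13
R38 - R25 - R10 - R35: 3+8+1 = 12
The minimum is 12 hops' cost via R38 - R25 - R10 - R35.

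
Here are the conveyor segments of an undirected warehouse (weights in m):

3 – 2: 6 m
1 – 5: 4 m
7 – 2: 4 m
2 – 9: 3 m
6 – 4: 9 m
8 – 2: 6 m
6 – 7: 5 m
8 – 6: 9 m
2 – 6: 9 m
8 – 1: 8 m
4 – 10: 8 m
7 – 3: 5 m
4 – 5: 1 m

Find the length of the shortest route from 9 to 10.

Enumerating some paths:
9 - 2 - 8 - 6 - 4 - 10: 3+6+9+9+8 = 35
9 - 2 - 8 - 1 - 5 - 4 - 10: 3+6+8+4+1+8 = 30
9 - 2 - 6 - 4 - 10: 3+9+9+8 = 29
9 - 2 - 3 - 7 - 6 - 4 - 10: 3+6+5+5+9+8 = 36
Cheapest is 9 - 2 - 6 - 4 - 10 at 29 m.

29 m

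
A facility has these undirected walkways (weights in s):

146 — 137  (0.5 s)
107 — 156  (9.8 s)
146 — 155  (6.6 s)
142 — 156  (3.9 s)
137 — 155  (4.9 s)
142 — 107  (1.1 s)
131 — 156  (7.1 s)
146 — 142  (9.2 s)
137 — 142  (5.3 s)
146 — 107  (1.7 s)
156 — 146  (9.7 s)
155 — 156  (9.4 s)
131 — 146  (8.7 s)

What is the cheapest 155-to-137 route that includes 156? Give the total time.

Shortest 155→156: 155 → 156 = 9.4
Best 156 to 137: 156 → 142 → 107 → 146 → 137 costing 7.2
Total via 156: 9.4 + 7.2 = 16.6 s.

16.6 s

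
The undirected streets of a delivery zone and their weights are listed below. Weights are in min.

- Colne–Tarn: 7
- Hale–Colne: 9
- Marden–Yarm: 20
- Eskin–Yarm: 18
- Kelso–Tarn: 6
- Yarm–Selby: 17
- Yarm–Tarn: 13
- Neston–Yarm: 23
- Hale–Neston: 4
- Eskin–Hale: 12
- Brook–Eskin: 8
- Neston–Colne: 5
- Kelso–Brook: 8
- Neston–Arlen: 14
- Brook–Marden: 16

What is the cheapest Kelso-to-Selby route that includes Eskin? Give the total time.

Best Kelso to Eskin: Kelso–Brook–Eskin costing 16
Shortest Eskin→Selby: Eskin–Yarm–Selby = 35
Total via Eskin: 16 + 35 = 51 min.

51 min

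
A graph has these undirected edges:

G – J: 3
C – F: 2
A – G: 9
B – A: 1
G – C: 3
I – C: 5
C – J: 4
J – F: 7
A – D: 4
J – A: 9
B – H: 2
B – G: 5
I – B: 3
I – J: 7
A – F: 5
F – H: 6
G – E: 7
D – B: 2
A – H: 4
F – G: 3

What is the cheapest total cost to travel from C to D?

Shortest distances from C:
C: 0
F: 2  (via C)
G: 3  (via C)
J: 4  (via C)
I: 5  (via C)
A: 7  (via F)
B: 8  (via G)
H: 8  (via F)
D: 10  (via B)
Shortest route: C–G–B–D = 10.

10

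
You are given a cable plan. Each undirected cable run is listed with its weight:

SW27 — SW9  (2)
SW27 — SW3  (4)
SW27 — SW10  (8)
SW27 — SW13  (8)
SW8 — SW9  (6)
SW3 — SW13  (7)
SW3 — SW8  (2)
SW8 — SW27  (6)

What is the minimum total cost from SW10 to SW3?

12

Running Dijkstra from SW10:
SW10: 0
SW27: 8  (via SW10)
SW9: 10  (via SW27)
SW3: 12  (via SW27)
Shortest route: SW10 → SW27 → SW3 = 12.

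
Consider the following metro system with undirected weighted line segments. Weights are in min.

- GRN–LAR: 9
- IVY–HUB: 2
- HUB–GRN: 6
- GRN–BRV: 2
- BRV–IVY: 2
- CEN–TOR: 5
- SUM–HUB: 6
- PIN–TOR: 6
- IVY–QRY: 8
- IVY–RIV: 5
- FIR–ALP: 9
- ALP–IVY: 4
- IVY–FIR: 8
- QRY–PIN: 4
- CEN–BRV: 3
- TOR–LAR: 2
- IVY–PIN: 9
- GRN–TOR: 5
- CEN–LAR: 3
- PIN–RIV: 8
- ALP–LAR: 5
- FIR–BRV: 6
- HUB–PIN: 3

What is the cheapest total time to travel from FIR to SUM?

Running Dijkstra from FIR:
FIR: 0
BRV: 6  (via FIR)
IVY: 8  (via FIR)
GRN: 8  (via BRV)
ALP: 9  (via FIR)
CEN: 9  (via BRV)
HUB: 10  (via IVY)
LAR: 12  (via CEN)
TOR: 13  (via GRN)
RIV: 13  (via IVY)
PIN: 13  (via HUB)
SUM: 16  (via HUB)
Shortest route: FIR–IVY–HUB–SUM = 16 min.

16 min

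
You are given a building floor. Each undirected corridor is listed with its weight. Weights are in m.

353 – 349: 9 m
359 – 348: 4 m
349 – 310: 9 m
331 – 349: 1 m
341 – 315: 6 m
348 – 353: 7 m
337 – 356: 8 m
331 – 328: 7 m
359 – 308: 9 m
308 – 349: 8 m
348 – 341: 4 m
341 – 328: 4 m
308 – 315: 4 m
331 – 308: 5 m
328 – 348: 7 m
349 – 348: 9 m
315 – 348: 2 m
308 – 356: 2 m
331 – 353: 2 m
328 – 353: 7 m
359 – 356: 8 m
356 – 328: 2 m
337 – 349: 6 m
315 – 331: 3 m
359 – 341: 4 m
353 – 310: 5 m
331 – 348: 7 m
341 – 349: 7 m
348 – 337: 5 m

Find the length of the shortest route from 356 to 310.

Settle nodes by increasing distance from 356:
356: 0
308: 2  (via 356)
328: 2  (via 356)
315: 6  (via 308)
341: 6  (via 328)
331: 7  (via 308)
359: 8  (via 356)
348: 8  (via 315)
337: 8  (via 356)
349: 8  (via 331)
353: 9  (via 328)
310: 14  (via 353)
Shortest route: 356–328–353–310 = 14 m.

14 m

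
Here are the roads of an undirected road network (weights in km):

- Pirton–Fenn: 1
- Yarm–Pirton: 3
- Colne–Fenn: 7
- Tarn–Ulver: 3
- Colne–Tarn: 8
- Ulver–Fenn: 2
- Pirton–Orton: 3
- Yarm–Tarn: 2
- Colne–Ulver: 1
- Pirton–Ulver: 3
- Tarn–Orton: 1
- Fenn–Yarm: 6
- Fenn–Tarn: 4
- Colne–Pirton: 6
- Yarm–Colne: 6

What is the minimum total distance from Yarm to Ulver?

5 km

Running Dijkstra from Yarm:
Yarm: 0
Tarn: 2  (via Yarm)
Pirton: 3  (via Yarm)
Orton: 3  (via Tarn)
Fenn: 4  (via Pirton)
Ulver: 5  (via Tarn)
Shortest route: Yarm–Tarn–Ulver = 5 km.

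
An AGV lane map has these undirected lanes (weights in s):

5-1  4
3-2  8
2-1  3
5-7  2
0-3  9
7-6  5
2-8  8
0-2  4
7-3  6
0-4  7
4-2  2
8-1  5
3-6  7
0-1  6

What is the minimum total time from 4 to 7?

Shortest distances from 4:
4: 0
2: 2  (via 4)
1: 5  (via 2)
0: 6  (via 2)
5: 9  (via 1)
3: 10  (via 2)
8: 10  (via 2)
7: 11  (via 5)
Shortest route: 4–2–1–5–7 = 11 s.

11 s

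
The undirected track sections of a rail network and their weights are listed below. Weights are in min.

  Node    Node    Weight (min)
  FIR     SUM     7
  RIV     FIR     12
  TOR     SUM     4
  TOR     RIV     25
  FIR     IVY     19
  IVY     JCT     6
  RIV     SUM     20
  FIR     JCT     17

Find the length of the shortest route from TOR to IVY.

30 min

Settle nodes by increasing distance from TOR:
TOR: 0
SUM: 4  (via TOR)
FIR: 11  (via SUM)
RIV: 23  (via FIR)
JCT: 28  (via FIR)
IVY: 30  (via FIR)
Shortest route: TOR–SUM–FIR–IVY = 30 min.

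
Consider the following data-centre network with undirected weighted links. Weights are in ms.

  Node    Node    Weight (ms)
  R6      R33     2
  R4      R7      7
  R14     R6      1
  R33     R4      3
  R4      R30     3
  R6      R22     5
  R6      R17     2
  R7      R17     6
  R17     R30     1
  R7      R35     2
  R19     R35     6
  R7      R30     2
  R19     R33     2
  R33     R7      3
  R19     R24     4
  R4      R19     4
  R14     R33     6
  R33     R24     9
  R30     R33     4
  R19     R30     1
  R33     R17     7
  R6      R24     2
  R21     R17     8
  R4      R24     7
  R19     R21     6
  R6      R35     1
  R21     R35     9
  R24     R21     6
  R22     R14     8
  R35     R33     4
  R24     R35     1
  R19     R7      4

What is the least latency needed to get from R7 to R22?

Enumerating some paths:
R7 → R33 → R6 → R22: 3+2+5 = 10
R7 → R30 → R17 → R6 → R22: 2+1+2+5 = 10
R7 → R35 → R24 → R6 → R22: 2+1+2+5 = 10
R7 → R35 → R6 → R22: 2+1+5 = 8
The minimum is 8 ms via R7 → R35 → R6 → R22.

8 ms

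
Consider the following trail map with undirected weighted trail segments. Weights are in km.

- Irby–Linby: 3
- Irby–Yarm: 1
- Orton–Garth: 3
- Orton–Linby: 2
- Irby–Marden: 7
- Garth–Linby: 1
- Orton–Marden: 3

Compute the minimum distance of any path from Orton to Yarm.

Settle nodes by increasing distance from Orton:
Orton: 0
Linby: 2  (via Orton)
Garth: 3  (via Orton)
Marden: 3  (via Orton)
Irby: 5  (via Linby)
Yarm: 6  (via Irby)
Shortest route: Orton–Linby–Irby–Yarm = 6 km.

6 km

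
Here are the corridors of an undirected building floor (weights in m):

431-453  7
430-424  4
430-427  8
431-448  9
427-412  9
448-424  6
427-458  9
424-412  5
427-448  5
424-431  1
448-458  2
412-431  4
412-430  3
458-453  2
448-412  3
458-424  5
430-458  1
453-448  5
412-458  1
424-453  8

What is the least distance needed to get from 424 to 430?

4 m

Shortest distances from 424:
424: 0
431: 1  (via 424)
430: 4  (via 424)
Shortest route: 424–430 = 4 m.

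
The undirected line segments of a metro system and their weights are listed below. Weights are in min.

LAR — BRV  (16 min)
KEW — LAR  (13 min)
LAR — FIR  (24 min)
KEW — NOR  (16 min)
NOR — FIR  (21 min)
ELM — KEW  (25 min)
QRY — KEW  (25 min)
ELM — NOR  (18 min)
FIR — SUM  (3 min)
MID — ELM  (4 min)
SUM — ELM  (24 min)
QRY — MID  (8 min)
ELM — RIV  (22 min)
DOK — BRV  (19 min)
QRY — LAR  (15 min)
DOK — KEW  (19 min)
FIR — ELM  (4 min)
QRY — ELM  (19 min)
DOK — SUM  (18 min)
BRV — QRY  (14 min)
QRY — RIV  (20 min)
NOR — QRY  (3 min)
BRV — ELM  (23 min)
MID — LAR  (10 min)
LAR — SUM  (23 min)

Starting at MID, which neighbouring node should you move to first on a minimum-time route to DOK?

Compare a few routes:
MID - ELM - FIR - SUM - DOK: 4+4+3+18 = 29
MID - QRY - BRV - DOK: 8+14+19 = 41
MID - LAR - KEW - DOK: 10+13+19 = 42
The minimum is 29 min via MID - ELM - FIR - SUM - DOK.
So from MID the first move is to ELM.

ELM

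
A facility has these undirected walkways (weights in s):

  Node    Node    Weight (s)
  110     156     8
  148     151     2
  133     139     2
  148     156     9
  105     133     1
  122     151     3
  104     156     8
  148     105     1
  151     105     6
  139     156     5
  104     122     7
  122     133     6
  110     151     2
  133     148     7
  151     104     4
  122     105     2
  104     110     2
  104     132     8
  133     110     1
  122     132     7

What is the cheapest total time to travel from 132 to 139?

12 s

Compare a few routes:
132 - 104 - 110 - 133 - 139: 8+2+1+2 = 13
132 - 122 - 105 - 133 - 139: 7+2+1+2 = 12
132 - 122 - 133 - 139: 7+6+2 = 15
The minimum is 12 s via 132 - 122 - 105 - 133 - 139.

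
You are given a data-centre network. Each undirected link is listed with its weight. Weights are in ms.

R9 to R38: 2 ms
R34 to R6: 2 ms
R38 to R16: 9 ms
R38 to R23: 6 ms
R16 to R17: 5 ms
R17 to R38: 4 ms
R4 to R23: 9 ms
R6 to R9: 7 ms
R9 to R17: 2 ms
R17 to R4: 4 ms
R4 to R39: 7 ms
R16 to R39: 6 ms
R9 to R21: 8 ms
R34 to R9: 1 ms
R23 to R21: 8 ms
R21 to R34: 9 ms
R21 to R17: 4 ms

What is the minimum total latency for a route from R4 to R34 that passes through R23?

Shortest R4→R23: R4 → R23 = 9
Shortest R23→R34: R23 → R38 → R9 → R34 = 9
Total via R23: 9 + 9 = 18 ms.

18 ms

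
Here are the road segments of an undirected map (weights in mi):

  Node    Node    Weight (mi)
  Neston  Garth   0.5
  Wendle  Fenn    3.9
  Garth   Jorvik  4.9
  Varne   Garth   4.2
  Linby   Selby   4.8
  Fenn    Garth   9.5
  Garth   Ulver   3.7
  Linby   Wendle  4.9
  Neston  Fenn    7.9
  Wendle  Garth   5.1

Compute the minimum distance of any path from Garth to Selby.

Settle nodes by increasing distance from Garth:
Garth: 0
Neston: 0.5  (via Garth)
Ulver: 3.7  (via Garth)
Varne: 4.2  (via Garth)
Jorvik: 4.9  (via Garth)
Wendle: 5.1  (via Garth)
Fenn: 8.4  (via Neston)
Linby: 10  (via Wendle)
Selby: 14.8  (via Linby)
Shortest route: Garth → Wendle → Linby → Selby = 14.8 mi.

14.8 mi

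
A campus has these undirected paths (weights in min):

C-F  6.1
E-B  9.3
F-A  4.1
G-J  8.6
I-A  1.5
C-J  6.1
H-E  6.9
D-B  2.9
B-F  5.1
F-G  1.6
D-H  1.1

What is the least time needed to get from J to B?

Enumerating some paths:
J - G - F - B: 8.6+1.6+5.1 = 15.3
J - C - F - B: 6.1+6.1+5.1 = 17.3
The minimum is 15.3 min via J - G - F - B.

15.3 min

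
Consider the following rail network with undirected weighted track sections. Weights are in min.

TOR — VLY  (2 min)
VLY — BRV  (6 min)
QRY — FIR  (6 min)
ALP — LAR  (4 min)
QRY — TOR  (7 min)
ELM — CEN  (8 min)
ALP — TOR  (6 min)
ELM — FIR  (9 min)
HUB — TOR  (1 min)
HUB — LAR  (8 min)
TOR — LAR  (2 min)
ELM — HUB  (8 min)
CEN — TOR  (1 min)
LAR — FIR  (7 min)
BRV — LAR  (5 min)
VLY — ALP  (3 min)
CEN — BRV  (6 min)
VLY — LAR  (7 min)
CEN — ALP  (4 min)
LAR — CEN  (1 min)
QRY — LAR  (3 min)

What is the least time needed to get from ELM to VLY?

Running Dijkstra from ELM:
ELM: 0
HUB: 8  (via ELM)
CEN: 8  (via ELM)
FIR: 9  (via ELM)
LAR: 9  (via CEN)
TOR: 9  (via HUB)
VLY: 11  (via TOR)
Shortest route: ELM → HUB → TOR → VLY = 11 min.

11 min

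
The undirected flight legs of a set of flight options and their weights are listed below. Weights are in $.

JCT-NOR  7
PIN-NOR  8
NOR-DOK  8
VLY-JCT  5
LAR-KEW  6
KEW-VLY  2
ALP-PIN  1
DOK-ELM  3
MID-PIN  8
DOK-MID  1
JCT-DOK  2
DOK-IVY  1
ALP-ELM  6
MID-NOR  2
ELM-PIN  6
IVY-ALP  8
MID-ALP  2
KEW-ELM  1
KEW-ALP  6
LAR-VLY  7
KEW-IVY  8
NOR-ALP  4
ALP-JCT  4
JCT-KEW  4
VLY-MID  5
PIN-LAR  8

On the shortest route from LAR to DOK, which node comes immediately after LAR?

Enumerating some paths:
LAR → PIN → ALP → MID → DOK: 8+1+2+1 = 12
LAR → KEW → ELM → DOK: 6+1+3 = 10
The minimum is $10 via LAR → KEW → ELM → DOK.
So from LAR the first move is to KEW.

KEW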